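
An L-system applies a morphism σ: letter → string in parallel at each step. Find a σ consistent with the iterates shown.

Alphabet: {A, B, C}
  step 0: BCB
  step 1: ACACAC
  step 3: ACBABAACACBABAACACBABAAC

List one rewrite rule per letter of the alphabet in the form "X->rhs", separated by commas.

A->BA, B->AC, C->AC

  step 0 ⇒ step 1: BCB ⇒ AC·AC·AC
    B ↦ AC
    C ↦ AC
    A ↦ BA  (constrained at step 1)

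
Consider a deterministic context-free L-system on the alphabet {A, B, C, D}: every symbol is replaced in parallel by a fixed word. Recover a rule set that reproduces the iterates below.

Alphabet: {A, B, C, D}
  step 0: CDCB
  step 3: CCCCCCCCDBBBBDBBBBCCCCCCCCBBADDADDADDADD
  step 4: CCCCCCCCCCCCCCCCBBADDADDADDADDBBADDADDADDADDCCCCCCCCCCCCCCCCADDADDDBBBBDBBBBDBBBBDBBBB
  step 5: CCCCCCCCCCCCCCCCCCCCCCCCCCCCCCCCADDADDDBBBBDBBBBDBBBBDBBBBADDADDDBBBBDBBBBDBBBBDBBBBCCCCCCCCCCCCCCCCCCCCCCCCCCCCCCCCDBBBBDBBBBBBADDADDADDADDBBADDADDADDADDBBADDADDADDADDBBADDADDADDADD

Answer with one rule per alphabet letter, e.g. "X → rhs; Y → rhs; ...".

A->D, B->ADD, C->CC, D->BB

  step 4 ⇒ step 5: CCCCCCCCCCCCCCCCBBADDADDADDADDBBADDADDADDADDCCCCCCCCCCCCCCCCADDADDDBBBBDBBBBDBBBBDBBBB ⇒ CC·CC·CC·CC·CC·CC·CC·CC·CC·CC·CC·CC·CC·CC·CC·CC·ADD·ADD·D·BB·BB·D·BB·BB·D·BB·BB·D·BB·BB·ADD·ADD·D·BB·BB·D·BB·BB·D·BB·BB·D·BB·BB·CC·CC·CC·CC·CC·CC·CC·CC·CC·CC·CC·CC·CC·CC·CC·CC·D·BB·BB·D·BB·BB·BB·ADD·ADD·ADD·ADD·BB·ADD·ADD·ADD·ADD·BB·ADD·ADD·ADD·ADD·BB·ADD·ADD·ADD·ADD
    A ↦ D
    B ↦ ADD
    C ↦ CC
    D ↦ BB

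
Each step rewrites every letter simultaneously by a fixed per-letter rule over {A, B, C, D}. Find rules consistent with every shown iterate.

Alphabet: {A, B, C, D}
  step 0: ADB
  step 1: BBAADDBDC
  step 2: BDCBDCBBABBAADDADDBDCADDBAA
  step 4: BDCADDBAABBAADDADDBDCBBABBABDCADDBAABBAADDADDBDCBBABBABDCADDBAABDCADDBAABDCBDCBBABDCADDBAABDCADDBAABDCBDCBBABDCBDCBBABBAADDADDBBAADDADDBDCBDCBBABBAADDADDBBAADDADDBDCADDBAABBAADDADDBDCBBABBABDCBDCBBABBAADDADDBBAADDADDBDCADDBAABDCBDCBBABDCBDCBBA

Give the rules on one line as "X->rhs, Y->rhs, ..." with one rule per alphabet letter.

  step 1 ⇒ step 2: BBAADDBDC ⇒ BDC·BDC·BBA·BBA·ADD·ADD·BDC·ADD·BAA
    A ↦ BBA
    B ↦ BDC
    C ↦ BAA
    D ↦ ADD

A->BBA, B->BDC, C->BAA, D->ADD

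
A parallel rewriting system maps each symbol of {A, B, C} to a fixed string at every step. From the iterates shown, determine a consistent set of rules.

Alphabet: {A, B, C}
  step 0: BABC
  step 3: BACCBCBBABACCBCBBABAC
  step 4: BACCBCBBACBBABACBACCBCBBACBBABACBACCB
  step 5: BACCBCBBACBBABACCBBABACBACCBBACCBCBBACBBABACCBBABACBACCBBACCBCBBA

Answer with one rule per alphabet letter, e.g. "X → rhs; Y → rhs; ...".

  step 4 ⇒ step 5: BACCBCBBACBBABACBACCBCBBACBBABACBACCB ⇒ BA·C·CB·CB·BA·CB·BA·BA·C·CB·BA·BA·C·BA·C·CB·BA·C·CB·CB·BA·CB·BA·BA·C·CB·BA·BA·C·BA·C·CB·BA·C·CB·CB·BA
    A ↦ C
    B ↦ BA
    C ↦ CB

A->C, B->BA, C->CB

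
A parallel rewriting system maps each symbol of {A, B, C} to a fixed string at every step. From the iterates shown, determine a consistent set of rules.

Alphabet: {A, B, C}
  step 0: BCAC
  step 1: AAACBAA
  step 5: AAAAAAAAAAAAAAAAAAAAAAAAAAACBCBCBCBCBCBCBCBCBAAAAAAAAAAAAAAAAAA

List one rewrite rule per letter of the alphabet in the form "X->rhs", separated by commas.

  step 0 ⇒ step 1: BCAC ⇒ A·AA·CB·AA
    A ↦ CB
    B ↦ A
    C ↦ AA

A->CB, B->A, C->AA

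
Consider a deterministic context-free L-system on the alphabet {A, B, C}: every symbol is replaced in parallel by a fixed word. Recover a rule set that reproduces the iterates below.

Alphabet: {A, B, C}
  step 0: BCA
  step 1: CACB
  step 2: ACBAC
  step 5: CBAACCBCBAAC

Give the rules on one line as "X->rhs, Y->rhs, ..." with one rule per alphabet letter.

A->CB, B->C, C->A

  step 1 ⇒ step 2: CACB ⇒ A·CB·A·C
    A ↦ CB
    B ↦ C
    C ↦ A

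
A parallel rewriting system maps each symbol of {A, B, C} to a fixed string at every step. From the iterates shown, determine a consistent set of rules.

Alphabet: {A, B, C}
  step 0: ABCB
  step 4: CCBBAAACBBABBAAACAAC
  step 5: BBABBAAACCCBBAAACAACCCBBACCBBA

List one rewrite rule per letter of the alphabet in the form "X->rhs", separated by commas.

A->C, B->A, C->BBA

  step 4 ⇒ step 5: CCBBAAACBBABBAAACAAC ⇒ BBA·BBA·A·A·C·C·C·BBA·A·A·C·A·A·C·C·C·BBA·C·C·BBA
    A ↦ C
    B ↦ A
    C ↦ BBA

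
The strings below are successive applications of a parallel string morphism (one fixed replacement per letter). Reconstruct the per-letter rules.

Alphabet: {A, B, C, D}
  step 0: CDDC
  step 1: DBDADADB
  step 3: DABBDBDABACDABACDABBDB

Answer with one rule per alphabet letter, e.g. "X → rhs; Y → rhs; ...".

A->B, B->AC, C->DB, D->DA

  step 0 ⇒ step 1: CDDC ⇒ DB·DA·DA·DB
    C ↦ DB
    D ↦ DA
    A ↦ B  (constrained at step 1)
    B ↦ AC  (constrained at step 1)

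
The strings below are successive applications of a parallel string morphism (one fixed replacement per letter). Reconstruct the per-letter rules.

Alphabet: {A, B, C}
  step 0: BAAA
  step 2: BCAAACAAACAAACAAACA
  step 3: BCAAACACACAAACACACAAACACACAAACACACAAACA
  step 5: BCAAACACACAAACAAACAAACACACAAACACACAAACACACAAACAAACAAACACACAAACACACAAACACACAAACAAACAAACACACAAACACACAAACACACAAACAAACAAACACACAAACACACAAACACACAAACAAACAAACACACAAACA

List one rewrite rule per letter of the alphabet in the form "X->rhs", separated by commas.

A->CA, B->BCA, C->AA

  step 2 ⇒ step 3: BCAAACAAACAAACAAACA ⇒ BCA·AA·CA·CA·CA·AA·CA·CA·CA·AA·CA·CA·CA·AA·CA·CA·CA·AA·CA
    A ↦ CA
    B ↦ BCA
    C ↦ AA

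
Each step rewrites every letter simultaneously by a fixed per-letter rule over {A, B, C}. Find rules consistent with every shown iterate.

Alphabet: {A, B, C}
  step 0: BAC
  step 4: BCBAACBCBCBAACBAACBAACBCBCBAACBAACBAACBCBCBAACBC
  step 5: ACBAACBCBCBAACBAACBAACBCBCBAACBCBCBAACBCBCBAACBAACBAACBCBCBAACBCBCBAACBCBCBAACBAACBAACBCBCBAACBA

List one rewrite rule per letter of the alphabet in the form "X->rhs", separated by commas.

  step 4 ⇒ step 5: BCBAACBCBCBAACBAACBAACBCBCBAACBAACBAACBCBCBAACBC ⇒ AC·BA·AC·BC·BC·BA·AC·BA·AC·BA·AC·BC·BC·BA·AC·BC·BC·BA·AC·BC·BC·BA·AC·BA·AC·BA·AC·BC·BC·BA·AC·BC·BC·BA·AC·BC·BC·BA·AC·BA·AC·BA·AC·BC·BC·BA·AC·BA
    A ↦ BC
    B ↦ AC
    C ↦ BA

A->BC, B->AC, C->BA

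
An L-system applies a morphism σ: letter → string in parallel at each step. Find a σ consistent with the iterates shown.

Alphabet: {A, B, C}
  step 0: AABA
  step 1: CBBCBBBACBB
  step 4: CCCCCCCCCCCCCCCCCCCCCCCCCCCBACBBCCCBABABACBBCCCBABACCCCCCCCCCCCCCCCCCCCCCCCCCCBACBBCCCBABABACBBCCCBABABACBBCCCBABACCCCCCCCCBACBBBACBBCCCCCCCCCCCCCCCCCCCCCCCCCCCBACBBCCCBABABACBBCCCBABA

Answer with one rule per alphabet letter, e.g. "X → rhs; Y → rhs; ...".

  step 0 ⇒ step 1: AABA ⇒ CBB·CBB·BA·CBB
    A ↦ CBB
    B ↦ BA
    C ↦ CCC  (constrained at step 1)

A->CBB, B->BA, C->CCC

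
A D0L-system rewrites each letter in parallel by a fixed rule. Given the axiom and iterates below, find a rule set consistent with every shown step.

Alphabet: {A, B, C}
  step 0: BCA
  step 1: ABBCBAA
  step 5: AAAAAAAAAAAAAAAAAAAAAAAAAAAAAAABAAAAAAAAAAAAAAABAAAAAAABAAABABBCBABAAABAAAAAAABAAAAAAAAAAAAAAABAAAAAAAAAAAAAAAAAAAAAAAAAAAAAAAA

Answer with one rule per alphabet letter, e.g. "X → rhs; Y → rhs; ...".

A->AA, B->AB, C->BCB

  step 0 ⇒ step 1: BCA ⇒ AB·BCB·AA
    A ↦ AA
    B ↦ AB
    C ↦ BCB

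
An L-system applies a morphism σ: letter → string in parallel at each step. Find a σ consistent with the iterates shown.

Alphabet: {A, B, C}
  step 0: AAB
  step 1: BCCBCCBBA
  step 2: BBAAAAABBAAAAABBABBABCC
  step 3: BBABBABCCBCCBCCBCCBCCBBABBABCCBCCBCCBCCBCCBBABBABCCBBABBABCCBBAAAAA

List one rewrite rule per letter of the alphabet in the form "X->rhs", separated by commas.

  step 2 ⇒ step 3: BBAAAAABBAAAAABBABBABCC ⇒ BBA·BBA·BCC·BCC·BCC·BCC·BCC·BBA·BBA·BCC·BCC·BCC·BCC·BCC·BBA·BBA·BCC·BBA·BBA·BCC·BBA·AA·AA
    A ↦ BCC
    B ↦ BBA
    C ↦ AA

A->BCC, B->BBA, C->AA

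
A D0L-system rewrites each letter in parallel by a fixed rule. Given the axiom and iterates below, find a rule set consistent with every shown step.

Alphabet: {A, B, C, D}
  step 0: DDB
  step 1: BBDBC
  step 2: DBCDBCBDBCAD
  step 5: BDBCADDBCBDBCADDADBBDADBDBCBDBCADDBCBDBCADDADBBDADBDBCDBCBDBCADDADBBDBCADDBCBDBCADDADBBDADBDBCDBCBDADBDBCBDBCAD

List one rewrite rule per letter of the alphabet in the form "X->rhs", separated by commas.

A->DAD, B->DBC, C->AD, D->B

  step 1 ⇒ step 2: BBDBC ⇒ DBC·DBC·B·DBC·AD
    B ↦ DBC
    C ↦ AD
    D ↦ B
    A ↦ DAD  (constrained at step 2)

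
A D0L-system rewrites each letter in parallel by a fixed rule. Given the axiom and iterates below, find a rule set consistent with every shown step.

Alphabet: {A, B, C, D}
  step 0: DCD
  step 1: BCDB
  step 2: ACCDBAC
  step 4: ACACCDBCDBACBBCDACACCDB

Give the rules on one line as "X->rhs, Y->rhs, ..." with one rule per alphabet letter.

A->BB, B->AC, C->CD, D->B

  step 1 ⇒ step 2: BCDB ⇒ AC·CD·B·AC
    B ↦ AC
    C ↦ CD
    D ↦ B
    A ↦ BB  (constrained at step 2)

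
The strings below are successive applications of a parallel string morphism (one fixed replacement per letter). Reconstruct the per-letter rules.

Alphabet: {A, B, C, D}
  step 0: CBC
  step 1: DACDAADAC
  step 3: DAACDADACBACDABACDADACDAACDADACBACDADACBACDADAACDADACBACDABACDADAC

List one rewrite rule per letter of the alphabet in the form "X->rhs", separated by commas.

A->CDA, B->DAA, C->DAC, D->BA

  step 0 ⇒ step 1: CBC ⇒ DAC·DAA·DAC
    B ↦ DAA
    C ↦ DAC
    A ↦ CDA  (constrained at step 1)
    D ↦ BA  (constrained at step 1)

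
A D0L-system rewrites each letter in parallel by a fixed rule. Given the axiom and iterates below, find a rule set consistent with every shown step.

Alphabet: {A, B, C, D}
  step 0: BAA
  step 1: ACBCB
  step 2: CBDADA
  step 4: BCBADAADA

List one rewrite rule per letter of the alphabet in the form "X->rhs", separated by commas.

  step 1 ⇒ step 2: ACBCB ⇒ CB·D·A·D·A
    A ↦ CB
    B ↦ A
    C ↦ D
    D ↦ B  (constrained at step 2)

A->CB, B->A, C->D, D->B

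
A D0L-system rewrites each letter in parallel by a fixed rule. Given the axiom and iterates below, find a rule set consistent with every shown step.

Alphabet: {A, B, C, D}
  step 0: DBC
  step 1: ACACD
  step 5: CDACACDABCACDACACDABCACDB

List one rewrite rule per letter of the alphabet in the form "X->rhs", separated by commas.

A->B, B->CA, C->CD, D->A

  step 0 ⇒ step 1: DBC ⇒ A·CA·CD
    B ↦ CA
    C ↦ CD
    D ↦ A
    A ↦ B  (constrained at step 1)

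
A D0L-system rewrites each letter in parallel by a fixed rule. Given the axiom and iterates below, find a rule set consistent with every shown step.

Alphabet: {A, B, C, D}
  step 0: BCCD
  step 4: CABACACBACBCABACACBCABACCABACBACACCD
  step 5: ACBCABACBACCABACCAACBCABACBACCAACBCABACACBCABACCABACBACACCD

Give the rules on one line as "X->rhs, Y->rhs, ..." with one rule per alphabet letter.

A->B, B->CA, C->AC, D->CD

  step 4 ⇒ step 5: CABACACBACBCABACACBCABACCABACBACACCD ⇒ AC·B·CA·B·AC·B·AC·CA·B·AC·CA·AC·B·CA·B·AC·B·AC·CA·AC·B·CA·B·AC·AC·B·CA·B·AC·CA·B·AC·B·AC·AC·CD
    A ↦ B
    B ↦ CA
    C ↦ AC
    D ↦ CD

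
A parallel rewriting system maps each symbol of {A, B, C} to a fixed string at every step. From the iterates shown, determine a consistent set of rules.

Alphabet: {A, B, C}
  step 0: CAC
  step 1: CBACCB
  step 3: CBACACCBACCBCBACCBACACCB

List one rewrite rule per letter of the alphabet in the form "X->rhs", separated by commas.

A->AC, B->AC, C->CB

  step 0 ⇒ step 1: CAC ⇒ CB·AC·CB
    A ↦ AC
    C ↦ CB
    B ↦ AC  (constrained at step 1)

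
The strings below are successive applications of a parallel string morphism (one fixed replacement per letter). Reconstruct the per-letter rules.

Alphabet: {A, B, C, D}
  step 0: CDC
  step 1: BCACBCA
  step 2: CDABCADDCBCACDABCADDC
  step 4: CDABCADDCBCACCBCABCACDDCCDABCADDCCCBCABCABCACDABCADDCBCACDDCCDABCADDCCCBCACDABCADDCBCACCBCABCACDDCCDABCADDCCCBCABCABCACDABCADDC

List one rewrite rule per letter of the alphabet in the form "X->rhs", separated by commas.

A->DDC, B->CDA, C->BCA, D->C

  step 1 ⇒ step 2: BCACBCA ⇒ CDA·BCA·DDC·BCA·CDA·BCA·DDC
    A ↦ DDC
    B ↦ CDA
    C ↦ BCA
  step 0 ⇒ step 1: CDC ⇒ BCA·C·BCA
    D ↦ C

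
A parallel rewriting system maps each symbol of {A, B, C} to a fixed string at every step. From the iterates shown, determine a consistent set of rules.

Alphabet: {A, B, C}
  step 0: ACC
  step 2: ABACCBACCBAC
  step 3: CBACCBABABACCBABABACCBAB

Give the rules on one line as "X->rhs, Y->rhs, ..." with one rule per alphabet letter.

  step 2 ⇒ step 3: ABACCBACCBAC ⇒ CB·AC·CB·AB·AB·AC·CB·AB·AB·AC·CB·AB
    A ↦ CB
    B ↦ AC
    C ↦ AB

A->CB, B->AC, C->AB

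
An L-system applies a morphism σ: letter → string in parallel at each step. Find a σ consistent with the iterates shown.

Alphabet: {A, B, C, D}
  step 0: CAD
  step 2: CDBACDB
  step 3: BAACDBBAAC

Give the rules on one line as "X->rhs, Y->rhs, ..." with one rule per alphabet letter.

A->DB, B->C, C->BA, D->A

  step 2 ⇒ step 3: CDBACDB ⇒ BA·A·C·DB·BA·A·C
    A ↦ DB
    B ↦ C
    C ↦ BA
    D ↦ A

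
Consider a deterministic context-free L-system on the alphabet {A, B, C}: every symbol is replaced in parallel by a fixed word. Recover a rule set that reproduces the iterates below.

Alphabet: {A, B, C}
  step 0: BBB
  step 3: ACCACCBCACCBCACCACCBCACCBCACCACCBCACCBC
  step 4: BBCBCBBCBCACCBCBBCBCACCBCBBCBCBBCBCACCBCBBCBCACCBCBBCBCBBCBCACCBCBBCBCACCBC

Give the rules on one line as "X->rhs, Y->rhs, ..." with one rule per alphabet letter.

A->B, B->ACC, C->BC

  step 3 ⇒ step 4: ACCACCBCACCBCACCACCBCACCBCACCACCBCACCBC ⇒ B·BC·BC·B·BC·BC·ACC·BC·B·BC·BC·ACC·BC·B·BC·BC·B·BC·BC·ACC·BC·B·BC·BC·ACC·BC·B·BC·BC·B·BC·BC·ACC·BC·B·BC·BC·ACC·BC
    A ↦ B
    B ↦ ACC
    C ↦ BC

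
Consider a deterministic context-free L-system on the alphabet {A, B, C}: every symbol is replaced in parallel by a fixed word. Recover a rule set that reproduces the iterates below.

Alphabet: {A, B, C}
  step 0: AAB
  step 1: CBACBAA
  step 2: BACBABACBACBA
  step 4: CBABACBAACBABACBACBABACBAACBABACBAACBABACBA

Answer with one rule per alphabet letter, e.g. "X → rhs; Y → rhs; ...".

A->CBA, B->A, C->B

  step 1 ⇒ step 2: CBACBAA ⇒ B·A·CBA·B·A·CBA·CBA
    A ↦ CBA
    B ↦ A
    C ↦ B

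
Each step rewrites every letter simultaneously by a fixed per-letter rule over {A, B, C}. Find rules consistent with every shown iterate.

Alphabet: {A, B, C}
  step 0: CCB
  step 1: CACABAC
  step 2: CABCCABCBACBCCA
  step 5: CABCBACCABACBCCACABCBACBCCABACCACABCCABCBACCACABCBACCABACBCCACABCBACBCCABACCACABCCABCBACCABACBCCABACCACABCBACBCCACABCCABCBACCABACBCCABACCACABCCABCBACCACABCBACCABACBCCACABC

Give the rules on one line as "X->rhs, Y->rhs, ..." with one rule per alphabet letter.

  step 1 ⇒ step 2: CACABAC ⇒ CA·BC·CA·BC·BAC·BC·CA
    A ↦ BC
    B ↦ BAC
    C ↦ CA

A->BC, B->BAC, C->CA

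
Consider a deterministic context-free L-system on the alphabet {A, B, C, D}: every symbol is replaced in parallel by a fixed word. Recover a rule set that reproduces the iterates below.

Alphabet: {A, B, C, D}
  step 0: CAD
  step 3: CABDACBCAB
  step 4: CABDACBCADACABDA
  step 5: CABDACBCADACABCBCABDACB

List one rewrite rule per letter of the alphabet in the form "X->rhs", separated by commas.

A->B, B->DA, C->CA, D->C

  step 4 ⇒ step 5: CABDACBCADACABDA ⇒ CA·B·DA·C·B·CA·DA·CA·B·C·B·CA·B·DA·C·B
    A ↦ B
    B ↦ DA
    C ↦ CA
    D ↦ C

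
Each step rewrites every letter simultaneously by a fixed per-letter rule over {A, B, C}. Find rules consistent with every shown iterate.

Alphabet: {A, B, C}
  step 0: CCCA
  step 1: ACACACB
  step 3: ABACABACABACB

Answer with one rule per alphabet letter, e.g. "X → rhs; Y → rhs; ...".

A->B, B->A, C->AC

  step 0 ⇒ step 1: CCCA ⇒ AC·AC·AC·B
    A ↦ B
    C ↦ AC
    B ↦ A  (constrained at step 1)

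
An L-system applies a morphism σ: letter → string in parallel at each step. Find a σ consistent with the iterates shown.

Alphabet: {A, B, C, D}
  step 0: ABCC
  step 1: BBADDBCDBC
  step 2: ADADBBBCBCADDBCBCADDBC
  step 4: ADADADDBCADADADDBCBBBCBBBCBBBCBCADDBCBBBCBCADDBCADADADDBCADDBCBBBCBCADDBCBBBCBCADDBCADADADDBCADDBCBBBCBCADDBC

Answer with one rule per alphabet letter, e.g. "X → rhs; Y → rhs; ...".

  step 1 ⇒ step 2: BBADDBCDBC ⇒ AD·AD·BB·BC·BC·AD·DBC·BC·AD·DBC
    A ↦ BB
    B ↦ AD
    C ↦ DBC
    D ↦ BC

A->BB, B->AD, C->DBC, D->BC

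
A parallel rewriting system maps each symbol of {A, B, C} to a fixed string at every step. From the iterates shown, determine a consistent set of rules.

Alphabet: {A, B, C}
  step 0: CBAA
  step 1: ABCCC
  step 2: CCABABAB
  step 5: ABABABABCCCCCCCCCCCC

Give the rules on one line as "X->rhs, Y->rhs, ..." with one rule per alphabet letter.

  step 1 ⇒ step 2: ABCCC ⇒ C·C·AB·AB·AB
    A ↦ C
    B ↦ C
    C ↦ AB

A->C, B->C, C->AB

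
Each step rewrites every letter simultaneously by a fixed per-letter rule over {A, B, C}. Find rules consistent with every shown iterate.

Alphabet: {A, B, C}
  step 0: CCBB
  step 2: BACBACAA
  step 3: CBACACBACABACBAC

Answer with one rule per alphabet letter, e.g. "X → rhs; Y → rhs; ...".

A->BAC, B->C, C->A

  step 2 ⇒ step 3: BACBACAA ⇒ C·BAC·A·C·BAC·A·BAC·BAC
    A ↦ BAC
    B ↦ C
    C ↦ A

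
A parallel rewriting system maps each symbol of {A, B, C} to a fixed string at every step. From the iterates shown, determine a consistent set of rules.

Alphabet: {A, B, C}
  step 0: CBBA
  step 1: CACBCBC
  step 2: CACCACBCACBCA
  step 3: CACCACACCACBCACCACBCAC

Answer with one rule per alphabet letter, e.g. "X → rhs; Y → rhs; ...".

A->C, B->CB, C->CA

  step 2 ⇒ step 3: CACCACBCACBCA ⇒ CA·C·CA·CA·C·CA·CB·CA·C·CA·CB·CA·C
    A ↦ C
    B ↦ CB
    C ↦ CA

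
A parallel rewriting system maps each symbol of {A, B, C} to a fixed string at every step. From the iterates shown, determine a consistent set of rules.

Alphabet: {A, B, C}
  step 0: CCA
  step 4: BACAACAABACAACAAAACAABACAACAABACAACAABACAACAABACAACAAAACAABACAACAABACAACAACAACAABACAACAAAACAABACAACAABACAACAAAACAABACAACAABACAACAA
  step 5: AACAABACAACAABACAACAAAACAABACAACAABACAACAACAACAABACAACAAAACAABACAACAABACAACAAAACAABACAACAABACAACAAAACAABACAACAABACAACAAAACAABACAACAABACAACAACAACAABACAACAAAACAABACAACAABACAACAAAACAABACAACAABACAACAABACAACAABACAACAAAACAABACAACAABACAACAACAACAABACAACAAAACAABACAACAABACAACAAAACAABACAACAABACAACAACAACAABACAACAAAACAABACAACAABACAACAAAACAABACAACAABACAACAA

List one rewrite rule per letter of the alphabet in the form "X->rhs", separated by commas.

A->CAA, B->AA, C->BA

  step 4 ⇒ step 5: BACAACAABACAACAAAACAABACAACAABACAACAABACAACAABACAACAAAACAABACAACAABACAACAACAACAABACAACAAAACAABACAACAABACAACAAAACAABACAACAABACAACAA ⇒ AA·CAA·BA·CAA·CAA·BA·CAA·CAA·AA·CAA·BA·CAA·CAA·BA·CAA·CAA·CAA·CAA·BA·CAA·CAA·AA·CAA·BA·CAA·CAA·BA·CAA·CAA·AA·CAA·BA·CAA·CAA·BA·CAA·CAA·AA·CAA·BA·CAA·CAA·BA·CAA·CAA·AA·CAA·BA·CAA·CAA·BA·CAA·CAA·CAA·CAA·BA·CAA·CAA·AA·CAA·BA·CAA·CAA·BA·CAA·CAA·AA·CAA·BA·CAA·CAA·BA·CAA·CAA·BA·CAA·CAA·BA·CAA·CAA·AA·CAA·BA·CAA·CAA·BA·CAA·CAA·CAA·CAA·BA·CAA·CAA·AA·CAA·BA·CAA·CAA·BA·CAA·CAA·AA·CAA·BA·CAA·CAA·BA·CAA·CAA·CAA·CAA·BA·CAA·CAA·AA·CAA·BA·CAA·CAA·BA·CAA·CAA·AA·CAA·BA·CAA·CAA·BA·CAA·CAA
    A ↦ CAA
    B ↦ AA
    C ↦ BA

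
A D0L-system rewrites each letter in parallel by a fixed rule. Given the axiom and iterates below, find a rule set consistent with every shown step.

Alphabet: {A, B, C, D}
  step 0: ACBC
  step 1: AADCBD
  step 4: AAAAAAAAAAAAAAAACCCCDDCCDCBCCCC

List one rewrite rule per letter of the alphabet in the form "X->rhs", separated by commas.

  step 0 ⇒ step 1: ACBC ⇒ AA·D·CB·D
    A ↦ AA
    B ↦ CB
    C ↦ D
    D ↦ CC  (constrained at step 1)

A->AA, B->CB, C->D, D->CC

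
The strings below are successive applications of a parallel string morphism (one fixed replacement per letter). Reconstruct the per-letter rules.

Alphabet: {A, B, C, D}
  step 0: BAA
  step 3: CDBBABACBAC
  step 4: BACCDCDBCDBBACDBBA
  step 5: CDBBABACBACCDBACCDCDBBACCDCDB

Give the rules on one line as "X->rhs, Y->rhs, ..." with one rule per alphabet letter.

  step 4 ⇒ step 5: BACCDCDBCDBBACDBBA ⇒ CD·B·BA·BA·C·BA·C·CD·BA·C·CD·CD·B·BA·C·CD·CD·B
    A ↦ B
    B ↦ CD
    C ↦ BA
    D ↦ C

A->B, B->CD, C->BA, D->C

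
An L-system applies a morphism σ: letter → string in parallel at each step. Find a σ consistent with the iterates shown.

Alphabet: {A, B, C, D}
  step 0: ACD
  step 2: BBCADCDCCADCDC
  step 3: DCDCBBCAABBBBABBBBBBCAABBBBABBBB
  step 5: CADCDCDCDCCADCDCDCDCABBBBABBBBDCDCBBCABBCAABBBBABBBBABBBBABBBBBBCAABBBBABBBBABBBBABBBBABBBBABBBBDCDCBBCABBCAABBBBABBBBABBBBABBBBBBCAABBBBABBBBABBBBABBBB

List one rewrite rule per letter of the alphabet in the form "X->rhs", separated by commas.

  step 2 ⇒ step 3: BBCADCDCCADCDC ⇒ DC·DC·BB·CA·ABB·BB·ABB·BB·BB·CA·ABB·BB·ABB·BB
    A ↦ CA
    B ↦ DC
    C ↦ BB
    D ↦ ABB

A->CA, B->DC, C->BB, D->ABB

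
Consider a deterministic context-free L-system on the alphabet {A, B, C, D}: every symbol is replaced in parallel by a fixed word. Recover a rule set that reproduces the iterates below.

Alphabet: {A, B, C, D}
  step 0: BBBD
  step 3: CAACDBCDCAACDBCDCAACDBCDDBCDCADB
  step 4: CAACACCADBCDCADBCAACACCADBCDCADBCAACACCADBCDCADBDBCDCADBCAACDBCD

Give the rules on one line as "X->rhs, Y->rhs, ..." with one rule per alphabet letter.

A->AC, B->CD, C->CA, D->DB

  step 3 ⇒ step 4: CAACDBCDCAACDBCDCAACDBCDDBCDCADB ⇒ CA·AC·AC·CA·DB·CD·CA·DB·CA·AC·AC·CA·DB·CD·CA·DB·CA·AC·AC·CA·DB·CD·CA·DB·DB·CD·CA·DB·CA·AC·DB·CD
    A ↦ AC
    B ↦ CD
    C ↦ CA
    D ↦ DB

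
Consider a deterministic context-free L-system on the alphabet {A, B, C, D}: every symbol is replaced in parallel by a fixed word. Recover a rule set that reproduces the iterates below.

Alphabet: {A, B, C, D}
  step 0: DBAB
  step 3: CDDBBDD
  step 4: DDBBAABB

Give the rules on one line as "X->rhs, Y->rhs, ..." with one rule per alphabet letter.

  step 3 ⇒ step 4: CDDBBDD ⇒ DD·B·B·A·A·B·B
    B ↦ A
    C ↦ DD
    D ↦ B
    A ↦ C  (constrained at step 0)

A->C, B->A, C->DD, D->B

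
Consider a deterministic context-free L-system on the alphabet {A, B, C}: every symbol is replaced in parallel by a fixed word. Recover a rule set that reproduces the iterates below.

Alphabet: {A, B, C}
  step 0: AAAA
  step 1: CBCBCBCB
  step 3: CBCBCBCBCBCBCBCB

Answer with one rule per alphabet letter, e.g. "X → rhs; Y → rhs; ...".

A->CB, B->A, C->A

  step 0 ⇒ step 1: AAAA ⇒ CB·CB·CB·CB
    A ↦ CB
    B ↦ A  (constrained at step 1)
    C ↦ A  (constrained at step 1)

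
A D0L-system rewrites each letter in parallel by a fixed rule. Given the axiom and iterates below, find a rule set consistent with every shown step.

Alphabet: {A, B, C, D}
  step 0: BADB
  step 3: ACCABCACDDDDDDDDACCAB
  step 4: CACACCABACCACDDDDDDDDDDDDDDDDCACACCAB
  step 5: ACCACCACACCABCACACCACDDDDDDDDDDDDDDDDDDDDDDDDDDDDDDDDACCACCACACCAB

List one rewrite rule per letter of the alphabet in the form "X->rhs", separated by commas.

  step 4 ⇒ step 5: CACACCABACCACDDDDDDDDDDDDDDDDCACACCAB ⇒ AC·C·AC·C·AC·AC·C·AB·C·AC·AC·C·AC·DD·DD·DD·DD·DD·DD·DD·DD·DD·DD·DD·DD·DD·DD·DD·DD·AC·C·AC·C·AC·AC·C·AB
    A ↦ C
    B ↦ AB
    C ↦ AC
    D ↦ DD

A->C, B->AB, C->AC, D->DD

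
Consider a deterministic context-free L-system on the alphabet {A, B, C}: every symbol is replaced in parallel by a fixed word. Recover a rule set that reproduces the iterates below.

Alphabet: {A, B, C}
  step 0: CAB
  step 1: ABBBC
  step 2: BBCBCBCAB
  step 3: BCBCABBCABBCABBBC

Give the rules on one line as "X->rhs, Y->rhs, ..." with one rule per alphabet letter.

A->B, B->BC, C->AB

  step 2 ⇒ step 3: BBCBCBCAB ⇒ BC·BC·AB·BC·AB·BC·AB·B·BC
    A ↦ B
    B ↦ BC
    C ↦ AB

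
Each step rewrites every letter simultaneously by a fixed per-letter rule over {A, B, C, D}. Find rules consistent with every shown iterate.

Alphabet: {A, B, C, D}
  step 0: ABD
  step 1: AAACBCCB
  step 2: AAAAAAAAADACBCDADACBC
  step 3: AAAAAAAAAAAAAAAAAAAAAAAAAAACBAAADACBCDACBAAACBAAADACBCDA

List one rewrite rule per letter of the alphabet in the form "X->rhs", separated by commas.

  step 2 ⇒ step 3: AAAAAAAAADACBCDADACBC ⇒ AAA·AAA·AAA·AAA·AAA·AAA·AAA·AAA·AAA·CB·AAA·DA·CBC·DA·CB·AAA·CB·AAA·DA·CBC·DA
    A ↦ AAA
    B ↦ CBC
    C ↦ DA
    D ↦ CB

A->AAA, B->CBC, C->DA, D->CB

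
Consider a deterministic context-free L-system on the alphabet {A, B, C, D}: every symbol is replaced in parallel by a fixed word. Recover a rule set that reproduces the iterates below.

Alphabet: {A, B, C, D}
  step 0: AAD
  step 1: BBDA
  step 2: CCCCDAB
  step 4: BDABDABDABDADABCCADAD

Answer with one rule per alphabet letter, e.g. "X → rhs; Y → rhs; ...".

  step 1 ⇒ step 2: BBDA ⇒ CC·CC·DA·B
    A ↦ B
    B ↦ CC
    D ↦ DA
    C ↦ AD  (constrained at step 2)

A->B, B->CC, C->AD, D->DA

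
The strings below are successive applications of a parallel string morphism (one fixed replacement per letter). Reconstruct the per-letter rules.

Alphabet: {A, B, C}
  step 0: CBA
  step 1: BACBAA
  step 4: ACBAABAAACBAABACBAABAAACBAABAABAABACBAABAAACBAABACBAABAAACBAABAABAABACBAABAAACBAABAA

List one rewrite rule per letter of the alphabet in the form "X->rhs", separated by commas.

  step 0 ⇒ step 1: CBA ⇒ B·AC·BAA
    A ↦ BAA
    B ↦ AC
    C ↦ B

A->BAA, B->AC, C->B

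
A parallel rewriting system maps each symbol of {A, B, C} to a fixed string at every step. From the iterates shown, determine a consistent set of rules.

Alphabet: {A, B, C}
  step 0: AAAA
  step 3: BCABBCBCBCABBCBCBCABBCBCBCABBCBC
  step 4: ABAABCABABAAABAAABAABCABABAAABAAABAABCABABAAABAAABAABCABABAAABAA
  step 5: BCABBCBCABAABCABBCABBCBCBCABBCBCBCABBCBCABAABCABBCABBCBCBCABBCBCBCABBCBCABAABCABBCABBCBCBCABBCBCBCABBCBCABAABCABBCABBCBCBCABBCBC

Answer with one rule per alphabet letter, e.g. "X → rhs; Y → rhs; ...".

A->BC, B->AB, C->AA

  step 4 ⇒ step 5: ABAABCABABAAABAAABAABCABABAAABAAABAABCABABAAABAAABAABCABABAAABAA ⇒ BC·AB·BC·BC·AB·AA·BC·AB·BC·AB·BC·BC·BC·AB·BC·BC·BC·AB·BC·BC·AB·AA·BC·AB·BC·AB·BC·BC·BC·AB·BC·BC·BC·AB·BC·BC·AB·AA·BC·AB·BC·AB·BC·BC·BC·AB·BC·BC·BC·AB·BC·BC·AB·AA·BC·AB·BC·AB·BC·BC·BC·AB·BC·BC
    A ↦ BC
    B ↦ AB
    C ↦ AA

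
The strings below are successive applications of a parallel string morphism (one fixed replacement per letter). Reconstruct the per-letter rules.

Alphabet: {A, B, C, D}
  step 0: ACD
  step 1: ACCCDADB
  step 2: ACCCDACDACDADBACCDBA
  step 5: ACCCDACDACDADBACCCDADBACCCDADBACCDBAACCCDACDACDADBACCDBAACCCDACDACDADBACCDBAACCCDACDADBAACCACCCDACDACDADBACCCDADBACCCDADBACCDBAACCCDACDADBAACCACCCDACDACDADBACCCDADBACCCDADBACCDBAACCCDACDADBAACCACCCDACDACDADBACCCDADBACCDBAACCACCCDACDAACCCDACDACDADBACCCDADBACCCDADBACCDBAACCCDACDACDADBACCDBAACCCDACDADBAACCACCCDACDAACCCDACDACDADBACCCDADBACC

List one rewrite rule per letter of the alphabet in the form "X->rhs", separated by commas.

  step 1 ⇒ step 2: ACCCDADB ⇒ ACC·CDA·CDA·CDA·DB·ACC·DB·A
    A ↦ ACC
    B ↦ A
    C ↦ CDA
    D ↦ DB

A->ACC, B->A, C->CDA, D->DB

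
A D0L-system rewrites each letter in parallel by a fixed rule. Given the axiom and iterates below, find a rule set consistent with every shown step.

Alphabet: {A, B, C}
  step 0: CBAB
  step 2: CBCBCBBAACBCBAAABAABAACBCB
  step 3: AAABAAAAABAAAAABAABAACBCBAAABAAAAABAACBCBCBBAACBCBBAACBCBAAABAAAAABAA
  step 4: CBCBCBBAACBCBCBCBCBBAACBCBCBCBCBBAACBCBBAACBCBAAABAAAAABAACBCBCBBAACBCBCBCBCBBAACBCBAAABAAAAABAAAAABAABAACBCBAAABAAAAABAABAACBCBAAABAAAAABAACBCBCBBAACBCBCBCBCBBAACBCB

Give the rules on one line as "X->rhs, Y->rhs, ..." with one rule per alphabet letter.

A->CB, B->BAA, C->AAA

  step 3 ⇒ step 4: AAABAAAAABAAAAABAABAACBCBAAABAAAAABAACBCBCBBAACBCBBAACBCBAAABAAAAABAA ⇒ CB·CB·CB·BAA·CB·CB·CB·CB·CB·BAA·CB·CB·CB·CB·CB·BAA·CB·CB·BAA·CB·CB·AAA·BAA·AAA·BAA·CB·CB·CB·BAA·CB·CB·CB·CB·CB·BAA·CB·CB·AAA·BAA·AAA·BAA·AAA·BAA·BAA·CB·CB·AAA·BAA·AAA·BAA·BAA·CB·CB·AAA·BAA·AAA·BAA·CB·CB·CB·BAA·CB·CB·CB·CB·CB·BAA·CB·CB
    A ↦ CB
    B ↦ BAA
    C ↦ AAA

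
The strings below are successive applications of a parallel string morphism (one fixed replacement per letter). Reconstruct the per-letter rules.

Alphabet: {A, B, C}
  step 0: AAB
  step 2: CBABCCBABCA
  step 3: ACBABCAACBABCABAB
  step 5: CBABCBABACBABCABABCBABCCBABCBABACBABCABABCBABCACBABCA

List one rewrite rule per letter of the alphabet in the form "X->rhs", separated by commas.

A->BAB, B->C, C->A

  step 2 ⇒ step 3: CBABCCBABCA ⇒ A·C·BAB·C·A·A·C·BAB·C·A·BAB
    A ↦ BAB
    B ↦ C
    C ↦ A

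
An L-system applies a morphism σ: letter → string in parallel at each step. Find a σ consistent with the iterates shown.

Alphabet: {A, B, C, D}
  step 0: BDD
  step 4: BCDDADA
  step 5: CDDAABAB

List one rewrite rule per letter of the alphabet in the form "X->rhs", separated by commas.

A->B, B->CD, C->D, D->A

  step 4 ⇒ step 5: BCDDADA ⇒ CD·D·A·A·B·A·B
    A ↦ B
    B ↦ CD
    C ↦ D
    D ↦ A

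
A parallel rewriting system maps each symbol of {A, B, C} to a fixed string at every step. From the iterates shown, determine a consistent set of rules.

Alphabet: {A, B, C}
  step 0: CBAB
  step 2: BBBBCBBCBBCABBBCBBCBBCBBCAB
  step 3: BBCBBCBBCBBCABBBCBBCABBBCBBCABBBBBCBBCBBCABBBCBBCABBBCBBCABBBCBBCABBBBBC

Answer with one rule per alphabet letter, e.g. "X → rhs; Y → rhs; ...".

  step 2 ⇒ step 3: BBBBCBBCBBCABBBCBBCBBCBBCAB ⇒ BBC·BBC·BBC·BBC·AB·BBC·BBC·AB·BBC·BBC·AB·BB·BBC·BBC·BBC·AB·BBC·BBC·AB·BBC·BBC·AB·BBC·BBC·AB·BB·BBC
    A ↦ BB
    B ↦ BBC
    C ↦ AB

A->BB, B->BBC, C->AB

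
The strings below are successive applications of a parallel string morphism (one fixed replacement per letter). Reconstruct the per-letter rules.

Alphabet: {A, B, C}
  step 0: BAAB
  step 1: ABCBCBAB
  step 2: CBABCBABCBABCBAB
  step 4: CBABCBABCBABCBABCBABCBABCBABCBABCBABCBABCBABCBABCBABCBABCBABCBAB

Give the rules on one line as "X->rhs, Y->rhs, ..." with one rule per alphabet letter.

  step 1 ⇒ step 2: ABCBCBAB ⇒ CB·AB·CB·AB·CB·AB·CB·AB
    A ↦ CB
    B ↦ AB
    C ↦ CB

A->CB, B->AB, C->CB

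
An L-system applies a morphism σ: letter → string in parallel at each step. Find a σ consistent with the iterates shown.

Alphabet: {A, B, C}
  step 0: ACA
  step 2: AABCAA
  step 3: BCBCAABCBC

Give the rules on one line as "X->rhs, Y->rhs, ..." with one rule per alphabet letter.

  step 2 ⇒ step 3: AABCAA ⇒ BC·BC·A·A·BC·BC
    A ↦ BC
    B ↦ A
    C ↦ A

A->BC, B->A, C->A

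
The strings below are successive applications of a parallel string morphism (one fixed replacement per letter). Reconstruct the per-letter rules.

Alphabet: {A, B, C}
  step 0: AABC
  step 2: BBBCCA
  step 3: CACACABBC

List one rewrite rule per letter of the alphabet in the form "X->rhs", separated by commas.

  step 2 ⇒ step 3: BBBCCA ⇒ CA·CA·CA·B·B·C
    A ↦ C
    B ↦ CA
    C ↦ B

A->C, B->CA, C->B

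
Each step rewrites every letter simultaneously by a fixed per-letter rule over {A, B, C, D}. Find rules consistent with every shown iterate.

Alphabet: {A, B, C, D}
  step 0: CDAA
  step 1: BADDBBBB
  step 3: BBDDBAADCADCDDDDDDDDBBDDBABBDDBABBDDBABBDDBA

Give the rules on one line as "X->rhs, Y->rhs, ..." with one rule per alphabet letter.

  step 0 ⇒ step 1: CDAA ⇒ BA·DD·BB·BB
    A ↦ BB
    C ↦ BA
    D ↦ DD
    B ↦ ADC  (constrained at step 1)

A->BB, B->ADC, C->BA, D->DD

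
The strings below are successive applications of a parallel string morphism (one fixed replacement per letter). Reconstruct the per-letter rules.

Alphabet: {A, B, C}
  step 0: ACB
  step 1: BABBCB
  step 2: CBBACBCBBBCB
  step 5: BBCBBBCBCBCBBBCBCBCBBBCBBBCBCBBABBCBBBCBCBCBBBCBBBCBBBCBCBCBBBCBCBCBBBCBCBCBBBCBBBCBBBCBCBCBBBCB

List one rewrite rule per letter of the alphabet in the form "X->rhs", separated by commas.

A->BA, B->CB, C->BB

  step 1 ⇒ step 2: BABBCB ⇒ CB·BA·CB·CB·BB·CB
    A ↦ BA
    B ↦ CB
    C ↦ BB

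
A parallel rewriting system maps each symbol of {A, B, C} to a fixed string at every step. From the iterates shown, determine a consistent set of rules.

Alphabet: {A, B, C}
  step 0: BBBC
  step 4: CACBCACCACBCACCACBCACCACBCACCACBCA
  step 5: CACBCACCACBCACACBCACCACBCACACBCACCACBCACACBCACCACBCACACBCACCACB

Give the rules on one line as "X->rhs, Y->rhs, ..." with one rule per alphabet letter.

A->CB, B->C, C->CA

  step 4 ⇒ step 5: CACBCACCACBCACCACBCACCACBCACCACBCA ⇒ CA·CB·CA·C·CA·CB·CA·CA·CB·CA·C·CA·CB·CA·CA·CB·CA·C·CA·CB·CA·CA·CB·CA·C·CA·CB·CA·CA·CB·CA·C·CA·CB
    A ↦ CB
    B ↦ C
    C ↦ CA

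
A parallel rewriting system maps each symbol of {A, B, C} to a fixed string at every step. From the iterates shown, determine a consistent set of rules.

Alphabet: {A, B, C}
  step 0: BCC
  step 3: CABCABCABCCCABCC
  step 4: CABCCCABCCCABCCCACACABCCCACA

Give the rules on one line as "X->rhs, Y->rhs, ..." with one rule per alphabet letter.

  step 3 ⇒ step 4: CABCABCABCCCABCC ⇒ CA·B·CC·CA·B·CC·CA·B·CC·CA·CA·CA·B·CC·CA·CA
    A ↦ B
    B ↦ CC
    C ↦ CA

A->B, B->CC, C->CA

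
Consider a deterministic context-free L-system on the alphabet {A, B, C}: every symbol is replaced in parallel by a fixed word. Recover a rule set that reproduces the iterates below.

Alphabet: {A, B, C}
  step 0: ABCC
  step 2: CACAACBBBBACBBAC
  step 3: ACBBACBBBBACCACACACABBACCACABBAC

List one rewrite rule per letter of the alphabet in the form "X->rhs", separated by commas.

A->BB, B->CA, C->AC

  step 2 ⇒ step 3: CACAACBBBBACBBAC ⇒ AC·BB·AC·BB·BB·AC·CA·CA·CA·CA·BB·AC·CA·CA·BB·AC
    A ↦ BB
    B ↦ CA
    C ↦ AC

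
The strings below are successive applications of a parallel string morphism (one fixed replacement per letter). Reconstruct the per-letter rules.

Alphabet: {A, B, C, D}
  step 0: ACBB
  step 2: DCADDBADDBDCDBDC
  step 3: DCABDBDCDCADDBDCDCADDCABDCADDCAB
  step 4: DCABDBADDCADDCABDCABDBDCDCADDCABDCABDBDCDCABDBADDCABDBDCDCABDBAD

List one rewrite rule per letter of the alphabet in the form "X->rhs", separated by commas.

A->DB, B->AD, C->AB, D->DC

  step 3 ⇒ step 4: DCABDBDCDCADDBDCDCADDCABDCADDCAB ⇒ DC·AB·DB·AD·DC·AD·DC·AB·DC·AB·DB·DC·DC·AD·DC·AB·DC·AB·DB·DC·DC·AB·DB·AD·DC·AB·DB·DC·DC·AB·DB·AD
    A ↦ DB
    B ↦ AD
    C ↦ AB
    D ↦ DC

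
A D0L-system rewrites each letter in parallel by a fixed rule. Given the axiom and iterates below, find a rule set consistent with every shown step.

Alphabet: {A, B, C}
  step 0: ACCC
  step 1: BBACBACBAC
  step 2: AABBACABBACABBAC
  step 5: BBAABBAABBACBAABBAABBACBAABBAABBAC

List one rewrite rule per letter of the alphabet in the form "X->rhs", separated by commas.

A->B, B->A, C->BAC

  step 1 ⇒ step 2: BBACBACBAC ⇒ A·A·B·BAC·A·B·BAC·A·B·BAC
    A ↦ B
    B ↦ A
    C ↦ BAC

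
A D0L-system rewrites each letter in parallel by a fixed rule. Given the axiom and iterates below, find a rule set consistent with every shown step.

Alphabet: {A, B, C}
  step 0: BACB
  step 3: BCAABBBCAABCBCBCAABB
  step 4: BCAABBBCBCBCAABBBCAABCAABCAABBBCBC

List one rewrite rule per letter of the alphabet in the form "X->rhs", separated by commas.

A->B, B->BC, C->AA

  step 3 ⇒ step 4: BCAABBBCAABCBCBCAABB ⇒ BC·AA·B·B·BC·BC·BC·AA·B·B·BC·AA·BC·AA·BC·AA·B·B·BC·BC
    A ↦ B
    B ↦ BC
    C ↦ AA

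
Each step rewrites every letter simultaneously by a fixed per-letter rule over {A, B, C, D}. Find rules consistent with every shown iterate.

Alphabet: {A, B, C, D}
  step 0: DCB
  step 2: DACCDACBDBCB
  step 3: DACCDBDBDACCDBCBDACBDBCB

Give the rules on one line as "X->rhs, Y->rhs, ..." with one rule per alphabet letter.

A->CC, B->CB, C->DB, D->DA

  step 2 ⇒ step 3: DACCDACBDBCB ⇒ DA·CC·DB·DB·DA·CC·DB·CB·DA·CB·DB·CB
    A ↦ CC
    B ↦ CB
    C ↦ DB
    D ↦ DA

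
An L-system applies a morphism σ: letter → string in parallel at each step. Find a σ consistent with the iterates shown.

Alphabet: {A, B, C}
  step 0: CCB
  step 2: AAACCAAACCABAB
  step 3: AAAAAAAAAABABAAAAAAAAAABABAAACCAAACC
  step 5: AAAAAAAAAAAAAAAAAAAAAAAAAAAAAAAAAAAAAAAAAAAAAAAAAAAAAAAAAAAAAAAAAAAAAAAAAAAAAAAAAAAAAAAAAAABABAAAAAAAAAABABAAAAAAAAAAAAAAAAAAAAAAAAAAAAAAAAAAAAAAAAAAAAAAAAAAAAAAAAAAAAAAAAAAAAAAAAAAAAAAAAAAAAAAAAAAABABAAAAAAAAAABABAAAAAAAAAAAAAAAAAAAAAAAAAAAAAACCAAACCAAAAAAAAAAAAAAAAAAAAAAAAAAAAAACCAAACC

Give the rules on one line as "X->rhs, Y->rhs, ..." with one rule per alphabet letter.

  step 2 ⇒ step 3: AAACCAAACCABAB ⇒ AAA·AAA·AAA·AB·AB·AAA·AAA·AAA·AB·AB·AAA·CC·AAA·CC
    A ↦ AAA
    B ↦ CC
    C ↦ AB

A->AAA, B->CC, C->AB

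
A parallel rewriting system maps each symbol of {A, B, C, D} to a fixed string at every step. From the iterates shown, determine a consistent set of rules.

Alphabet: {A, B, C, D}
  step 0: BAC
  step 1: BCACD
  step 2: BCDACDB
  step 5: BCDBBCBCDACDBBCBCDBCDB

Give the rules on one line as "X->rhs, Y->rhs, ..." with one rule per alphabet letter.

  step 1 ⇒ step 2: BCACD ⇒ BC·D·AC·D·B
    A ↦ AC
    B ↦ BC
    C ↦ D
    D ↦ B

A->AC, B->BC, C->D, D->B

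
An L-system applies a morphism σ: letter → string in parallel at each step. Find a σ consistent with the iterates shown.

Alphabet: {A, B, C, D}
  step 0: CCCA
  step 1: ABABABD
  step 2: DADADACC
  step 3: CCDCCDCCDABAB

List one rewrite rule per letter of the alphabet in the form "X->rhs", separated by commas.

  step 2 ⇒ step 3: DADADACC ⇒ CC·D·CC·D·CC·D·AB·AB
    A ↦ D
    C ↦ AB
    D ↦ CC
  step 1 ⇒ step 2: ABABABD ⇒ D·A·D·A·D·A·CC
    B ↦ A

A->D, B->A, C->AB, D->CC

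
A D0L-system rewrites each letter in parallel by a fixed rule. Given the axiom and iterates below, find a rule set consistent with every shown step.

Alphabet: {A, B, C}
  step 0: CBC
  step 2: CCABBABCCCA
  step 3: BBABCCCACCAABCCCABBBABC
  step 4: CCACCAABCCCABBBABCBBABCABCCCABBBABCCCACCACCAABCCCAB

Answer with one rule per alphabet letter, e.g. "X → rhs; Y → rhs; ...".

  step 3 ⇒ step 4: BBABCCCACCAABCCCABBBABC ⇒ CCA·CCA·ABC·CCA·B·B·B·ABC·B·B·ABC·ABC·CCA·B·B·B·ABC·CCA·CCA·CCA·ABC·CCA·B
    A ↦ ABC
    B ↦ CCA
    C ↦ B

A->ABC, B->CCA, C->B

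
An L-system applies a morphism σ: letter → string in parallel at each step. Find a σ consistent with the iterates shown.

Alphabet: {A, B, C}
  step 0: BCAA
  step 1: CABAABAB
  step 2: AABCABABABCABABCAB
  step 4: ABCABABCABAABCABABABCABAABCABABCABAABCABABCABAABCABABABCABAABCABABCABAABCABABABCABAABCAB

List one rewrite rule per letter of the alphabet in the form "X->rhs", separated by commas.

  step 1 ⇒ step 2: CABAABAB ⇒ A·AB·CAB·AB·AB·CAB·AB·CAB
    A ↦ AB
    B ↦ CAB
    C ↦ A

A->AB, B->CAB, C->A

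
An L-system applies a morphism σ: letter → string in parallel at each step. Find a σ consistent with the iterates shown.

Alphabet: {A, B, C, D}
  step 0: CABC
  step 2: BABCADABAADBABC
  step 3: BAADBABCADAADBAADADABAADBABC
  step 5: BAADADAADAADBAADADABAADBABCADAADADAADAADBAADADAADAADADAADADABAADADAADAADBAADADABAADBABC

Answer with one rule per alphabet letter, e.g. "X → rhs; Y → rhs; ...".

A->AD, B->BA, C->BC, D->A

  step 2 ⇒ step 3: BABCADABAADBABC ⇒ BA·AD·BA·BC·AD·A·AD·BA·AD·AD·A·BA·AD·BA·BC
    A ↦ AD
    B ↦ BA
    C ↦ BC
    D ↦ A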